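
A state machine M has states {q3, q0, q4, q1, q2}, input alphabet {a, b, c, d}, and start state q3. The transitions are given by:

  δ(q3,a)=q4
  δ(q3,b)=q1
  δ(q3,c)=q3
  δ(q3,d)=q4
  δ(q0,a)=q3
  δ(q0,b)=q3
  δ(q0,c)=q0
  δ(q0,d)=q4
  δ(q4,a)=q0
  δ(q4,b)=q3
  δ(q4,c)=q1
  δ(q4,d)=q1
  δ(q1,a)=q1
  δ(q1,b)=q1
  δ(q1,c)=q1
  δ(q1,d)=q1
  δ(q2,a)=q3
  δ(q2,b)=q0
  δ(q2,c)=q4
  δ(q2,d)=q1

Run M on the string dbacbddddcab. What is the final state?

start at q3
read 'd': q3 → q4
read 'b': q4 → q3
read 'a': q3 → q4
read 'c': q4 → q1
read 'b': q1 → q1
read 'd': q1 → q1
read 'd': q1 → q1
read 'd': q1 → q1
read 'd': q1 → q1
read 'c': q1 → q1
read 'a': q1 → q1
read 'b': q1 → q1

q1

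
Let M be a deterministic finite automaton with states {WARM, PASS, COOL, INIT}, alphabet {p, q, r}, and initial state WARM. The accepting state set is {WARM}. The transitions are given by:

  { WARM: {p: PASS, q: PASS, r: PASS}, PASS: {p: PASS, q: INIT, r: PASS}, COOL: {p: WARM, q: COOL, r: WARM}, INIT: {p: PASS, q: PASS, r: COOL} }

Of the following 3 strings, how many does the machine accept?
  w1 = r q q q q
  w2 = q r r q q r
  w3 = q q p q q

0

w1:
  start at WARM
  read 'r': WARM → PASS
  read 'q': PASS → INIT
  read 'q': INIT → PASS
  read 'q': PASS → INIT
  read 'q': INIT → PASS
  end PASS, rejected
w2:
  start at WARM
  read 'q': WARM → PASS
  read 'r': PASS → PASS
  read 'r': PASS → PASS
  read 'q': PASS → INIT
  read 'q': INIT → PASS
  read 'r': PASS → PASS
  end PASS, rejected
w3:
  start at WARM
  read 'q': WARM → PASS
  read 'q': PASS → INIT
  read 'p': INIT → PASS
  read 'q': PASS → INIT
  read 'q': INIT → PASS
  end PASS, rejected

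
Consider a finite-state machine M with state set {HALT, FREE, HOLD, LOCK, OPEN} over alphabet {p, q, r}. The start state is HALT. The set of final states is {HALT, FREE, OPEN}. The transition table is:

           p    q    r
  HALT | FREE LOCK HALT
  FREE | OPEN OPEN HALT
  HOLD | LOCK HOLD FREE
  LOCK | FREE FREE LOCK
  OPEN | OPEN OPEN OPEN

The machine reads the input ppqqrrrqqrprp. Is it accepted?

Yes

HALT → FREE → OPEN → OPEN → OPEN → OPEN → OPEN → OPEN → OPEN → OPEN → OPEN → OPEN → OPEN → OPEN
End state OPEN is accepting.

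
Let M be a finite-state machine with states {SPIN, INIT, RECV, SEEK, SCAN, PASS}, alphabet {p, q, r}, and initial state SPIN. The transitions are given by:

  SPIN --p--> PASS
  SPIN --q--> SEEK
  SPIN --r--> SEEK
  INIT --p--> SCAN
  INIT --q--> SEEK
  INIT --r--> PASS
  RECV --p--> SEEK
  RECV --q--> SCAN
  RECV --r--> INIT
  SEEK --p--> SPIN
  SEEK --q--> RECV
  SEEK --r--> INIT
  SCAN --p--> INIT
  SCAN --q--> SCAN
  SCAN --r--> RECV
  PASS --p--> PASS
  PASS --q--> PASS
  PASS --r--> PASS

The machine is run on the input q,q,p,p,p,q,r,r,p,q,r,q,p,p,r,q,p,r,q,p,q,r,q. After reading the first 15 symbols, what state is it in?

start at SPIN
read 'q': SPIN → SEEK
read 'q': SEEK → RECV
read 'p': RECV → SEEK
read 'p': SEEK → SPIN
read 'p': SPIN → PASS
read 'q': PASS → PASS
read 'r': PASS → PASS
read 'r': PASS → PASS
read 'p': PASS → PASS
read 'q': PASS → PASS
read 'r': PASS → PASS
read 'q': PASS → PASS
read 'p': PASS → PASS
read 'p': PASS → PASS
read 'r': PASS → PASS
After 15 symbols: PASS.

PASS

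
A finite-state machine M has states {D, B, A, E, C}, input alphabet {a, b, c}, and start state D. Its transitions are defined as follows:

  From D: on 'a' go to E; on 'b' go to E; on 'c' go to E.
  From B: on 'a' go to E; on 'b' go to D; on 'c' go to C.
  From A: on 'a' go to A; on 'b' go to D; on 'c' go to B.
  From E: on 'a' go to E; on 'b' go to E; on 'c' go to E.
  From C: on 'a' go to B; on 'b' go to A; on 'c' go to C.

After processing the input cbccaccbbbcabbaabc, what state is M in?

E

D → E → E → E → E → E → E → E → E → E → E → E → E → E → E → E → E → E → E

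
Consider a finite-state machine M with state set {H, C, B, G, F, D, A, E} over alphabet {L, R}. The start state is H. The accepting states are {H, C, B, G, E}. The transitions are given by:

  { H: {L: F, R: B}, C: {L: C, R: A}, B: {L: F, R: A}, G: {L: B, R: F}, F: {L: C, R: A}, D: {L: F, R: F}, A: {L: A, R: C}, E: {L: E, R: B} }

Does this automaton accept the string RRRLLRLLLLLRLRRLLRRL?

Yes

start at H
read 'R': H → B
read 'R': B → A
read 'R': A → C
read 'L': C → C
read 'L': C → C
read 'R': C → A
read 'L': A → A
read 'L': A → A
read 'L': A → A
read 'L': A → A
read 'L': A → A
read 'R': A → C
read 'L': C → C
read 'R': C → A
read 'R': A → C
read 'L': C → C
read 'L': C → C
read 'R': C → A
read 'R': A → C
read 'L': C → C
End state C is accepting.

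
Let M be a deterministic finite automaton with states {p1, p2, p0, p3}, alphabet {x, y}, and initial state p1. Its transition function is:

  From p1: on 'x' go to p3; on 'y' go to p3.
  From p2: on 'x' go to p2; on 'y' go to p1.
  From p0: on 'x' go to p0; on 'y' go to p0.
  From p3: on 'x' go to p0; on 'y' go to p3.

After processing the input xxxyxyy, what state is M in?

Trace: p1 -x-> p3 -x-> p0 -x-> p0 -y-> p0 -x-> p0 -y-> p0 -y-> p0

p0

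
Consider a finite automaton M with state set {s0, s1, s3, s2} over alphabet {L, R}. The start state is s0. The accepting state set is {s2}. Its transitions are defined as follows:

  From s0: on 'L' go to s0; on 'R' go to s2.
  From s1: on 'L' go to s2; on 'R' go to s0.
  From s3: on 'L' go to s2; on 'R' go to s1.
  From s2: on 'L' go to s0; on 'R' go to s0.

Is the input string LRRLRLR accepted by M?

Trace: s0 -L-> s0 -R-> s2 -R-> s0 -L-> s0 -R-> s2 -L-> s0 -R-> s2
End state s2 is accepting.

Yes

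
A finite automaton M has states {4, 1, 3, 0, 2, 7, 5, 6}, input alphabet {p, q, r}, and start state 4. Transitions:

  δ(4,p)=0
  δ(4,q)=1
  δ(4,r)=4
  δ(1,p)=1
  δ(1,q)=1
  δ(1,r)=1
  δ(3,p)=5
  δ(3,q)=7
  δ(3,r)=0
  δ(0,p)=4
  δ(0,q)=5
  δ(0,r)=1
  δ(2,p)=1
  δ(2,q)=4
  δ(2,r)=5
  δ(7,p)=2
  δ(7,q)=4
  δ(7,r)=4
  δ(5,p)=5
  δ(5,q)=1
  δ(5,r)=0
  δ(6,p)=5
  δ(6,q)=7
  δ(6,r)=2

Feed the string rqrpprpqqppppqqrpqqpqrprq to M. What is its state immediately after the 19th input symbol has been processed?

start at 4
read 'r': 4 → 4
read 'q': 4 → 1
read 'r': 1 → 1
read 'p': 1 → 1
read 'p': 1 → 1
read 'r': 1 → 1
read 'p': 1 → 1
read 'q': 1 → 1
read 'q': 1 → 1
read 'p': 1 → 1
read 'p': 1 → 1
read 'p': 1 → 1
read 'p': 1 → 1
read 'q': 1 → 1
read 'q': 1 → 1
read 'r': 1 → 1
read 'p': 1 → 1
read 'q': 1 → 1
read 'q': 1 → 1
After 19 symbols: 1.

1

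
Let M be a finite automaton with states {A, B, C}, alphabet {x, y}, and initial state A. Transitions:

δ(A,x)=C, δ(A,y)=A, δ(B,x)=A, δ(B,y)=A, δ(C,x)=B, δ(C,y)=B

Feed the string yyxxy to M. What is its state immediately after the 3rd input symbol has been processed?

C

start at A
read 'y': A → A
read 'y': A → A
read 'x': A → C
After 3 symbols: C.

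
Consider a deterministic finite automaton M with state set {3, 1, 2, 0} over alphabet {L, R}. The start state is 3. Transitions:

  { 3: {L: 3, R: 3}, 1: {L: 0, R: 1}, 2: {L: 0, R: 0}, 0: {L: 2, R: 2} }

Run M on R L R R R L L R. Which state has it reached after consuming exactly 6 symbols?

3

Trace: 3 -R-> 3 -L-> 3 -R-> 3 -R-> 3 -R-> 3 -L-> 3
After 6 symbols: 3.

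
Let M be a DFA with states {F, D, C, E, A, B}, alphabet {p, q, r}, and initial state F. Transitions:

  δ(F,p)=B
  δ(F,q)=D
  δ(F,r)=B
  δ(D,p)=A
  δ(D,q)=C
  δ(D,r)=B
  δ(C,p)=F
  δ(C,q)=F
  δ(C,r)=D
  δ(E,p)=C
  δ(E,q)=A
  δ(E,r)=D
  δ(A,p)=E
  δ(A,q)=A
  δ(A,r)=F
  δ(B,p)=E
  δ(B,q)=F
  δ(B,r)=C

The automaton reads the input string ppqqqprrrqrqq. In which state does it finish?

F → B → E → A → A → A → E → D → B → C → F → B → F → D

D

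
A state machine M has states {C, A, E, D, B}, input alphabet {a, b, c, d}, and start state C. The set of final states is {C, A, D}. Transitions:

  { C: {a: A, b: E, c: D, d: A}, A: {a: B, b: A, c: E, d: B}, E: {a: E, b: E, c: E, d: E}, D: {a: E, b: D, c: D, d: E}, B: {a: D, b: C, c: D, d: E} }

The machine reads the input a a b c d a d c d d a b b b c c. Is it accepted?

Trace: C -a-> A -a-> B -b-> C -c-> D -d-> E -a-> E -d-> E -c-> E -d-> E -d-> E -a-> E -b-> E -b-> E -b-> E -c-> E -c-> E
End state E is not accepting.

No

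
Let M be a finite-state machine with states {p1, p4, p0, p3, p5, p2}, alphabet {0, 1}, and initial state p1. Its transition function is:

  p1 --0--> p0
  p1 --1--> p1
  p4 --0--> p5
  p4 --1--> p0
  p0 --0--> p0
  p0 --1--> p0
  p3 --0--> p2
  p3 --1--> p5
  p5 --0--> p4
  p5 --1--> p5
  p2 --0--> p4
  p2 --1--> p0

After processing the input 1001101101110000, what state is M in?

p0

Trace: p1 -1-> p1 -0-> p0 -0-> p0 -1-> p0 -1-> p0 -0-> p0 -1-> p0 -1-> p0 -0-> p0 -1-> p0 -1-> p0 -1-> p0 -0-> p0 -0-> p0 -0-> p0 -0-> p0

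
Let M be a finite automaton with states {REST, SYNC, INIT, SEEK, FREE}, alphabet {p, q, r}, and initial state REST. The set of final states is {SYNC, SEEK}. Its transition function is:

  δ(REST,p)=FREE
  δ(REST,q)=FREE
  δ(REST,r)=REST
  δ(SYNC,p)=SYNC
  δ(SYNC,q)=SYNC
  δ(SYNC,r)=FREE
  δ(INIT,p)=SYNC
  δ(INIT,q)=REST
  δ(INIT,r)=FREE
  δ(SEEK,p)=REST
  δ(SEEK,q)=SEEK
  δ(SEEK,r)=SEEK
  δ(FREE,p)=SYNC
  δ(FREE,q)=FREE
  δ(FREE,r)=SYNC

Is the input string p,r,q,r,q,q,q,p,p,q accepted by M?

start at REST
read 'p': REST → FREE
read 'r': FREE → SYNC
read 'q': SYNC → SYNC
read 'r': SYNC → FREE
read 'q': FREE → FREE
read 'q': FREE → FREE
read 'q': FREE → FREE
read 'p': FREE → SYNC
read 'p': SYNC → SYNC
read 'q': SYNC → SYNC
End state SYNC is accepting.

Yes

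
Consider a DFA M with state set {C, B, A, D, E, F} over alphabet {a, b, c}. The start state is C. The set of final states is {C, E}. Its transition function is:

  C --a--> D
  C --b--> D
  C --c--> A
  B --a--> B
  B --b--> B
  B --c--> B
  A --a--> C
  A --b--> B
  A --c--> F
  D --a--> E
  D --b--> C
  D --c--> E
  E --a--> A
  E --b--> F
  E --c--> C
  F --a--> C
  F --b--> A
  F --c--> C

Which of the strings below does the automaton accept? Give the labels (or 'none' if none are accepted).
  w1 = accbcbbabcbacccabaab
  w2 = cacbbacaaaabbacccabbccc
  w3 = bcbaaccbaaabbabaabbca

w1: C → D → E → C → D → E → F → A → C → D → E → F → C → A → F → C → D → C → D → E → F  → end F, rejected
w2: C → A → C → A → B → B → B → B → B → B → B → B → B → B → B → B → B → B → B → B → B → B → B → B  → end B, rejected
w3: C → D → E → F → C → D → E → C → D → E → A → C → D → C → D → C → D → E → F → A → F → C  → end C, accepted

w3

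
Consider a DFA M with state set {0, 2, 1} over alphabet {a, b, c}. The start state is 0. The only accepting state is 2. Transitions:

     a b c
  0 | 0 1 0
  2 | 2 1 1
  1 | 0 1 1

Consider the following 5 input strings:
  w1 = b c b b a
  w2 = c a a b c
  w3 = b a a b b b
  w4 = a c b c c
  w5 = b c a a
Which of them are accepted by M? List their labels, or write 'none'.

w1:
  start at 0
  read 'b': 0 → 1
  read 'c': 1 → 1
  read 'b': 1 → 1
  read 'b': 1 → 1
  read 'a': 1 → 0
  end 0, rejected
w2:
  start at 0
  read 'c': 0 → 0
  read 'a': 0 → 0
  read 'a': 0 → 0
  read 'b': 0 → 1
  read 'c': 1 → 1
  end 1, rejected
w3:
  start at 0
  read 'b': 0 → 1
  read 'a': 1 → 0
  read 'a': 0 → 0
  read 'b': 0 → 1
  read 'b': 1 → 1
  read 'b': 1 → 1
  end 1, rejected
w4:
  start at 0
  read 'a': 0 → 0
  read 'c': 0 → 0
  read 'b': 0 → 1
  read 'c': 1 → 1
  read 'c': 1 → 1
  end 1, rejected
w5:
  start at 0
  read 'b': 0 → 1
  read 'c': 1 → 1
  read 'a': 1 → 0
  read 'a': 0 → 0
  end 0, rejected

none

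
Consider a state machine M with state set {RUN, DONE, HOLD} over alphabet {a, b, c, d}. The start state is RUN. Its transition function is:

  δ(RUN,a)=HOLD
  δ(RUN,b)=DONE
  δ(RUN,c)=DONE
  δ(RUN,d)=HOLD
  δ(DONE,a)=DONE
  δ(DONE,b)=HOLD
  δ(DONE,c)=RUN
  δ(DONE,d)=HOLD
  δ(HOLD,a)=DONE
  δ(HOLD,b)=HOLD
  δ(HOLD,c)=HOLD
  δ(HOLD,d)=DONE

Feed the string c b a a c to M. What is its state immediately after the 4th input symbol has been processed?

DONE

Trace: RUN -c-> DONE -b-> HOLD -a-> DONE -a-> DONE
After 4 symbols: DONE.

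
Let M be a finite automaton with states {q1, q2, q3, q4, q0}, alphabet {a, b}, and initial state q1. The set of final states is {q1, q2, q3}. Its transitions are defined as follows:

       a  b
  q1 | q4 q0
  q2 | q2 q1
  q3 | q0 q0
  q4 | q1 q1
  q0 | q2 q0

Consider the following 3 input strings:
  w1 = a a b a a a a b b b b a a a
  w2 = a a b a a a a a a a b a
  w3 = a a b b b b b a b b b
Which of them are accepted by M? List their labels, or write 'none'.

w1: Trace: q1 -a-> q4 -a-> q1 -b-> q0 -a-> q2 -a-> q2 -a-> q2 -a-> q2 -b-> q1 -b-> q0 -b-> q0 -b-> q0 -a-> q2 -a-> q2 -a-> q2  → end q2, accepted
w2: Trace: q1 -a-> q4 -a-> q1 -b-> q0 -a-> q2 -a-> q2 -a-> q2 -a-> q2 -a-> q2 -a-> q2 -a-> q2 -b-> q1 -a-> q4  → end q4, rejected
w3: Trace: q1 -a-> q4 -a-> q1 -b-> q0 -b-> q0 -b-> q0 -b-> q0 -b-> q0 -a-> q2 -b-> q1 -b-> q0 -b-> q0  → end q0, rejected

w1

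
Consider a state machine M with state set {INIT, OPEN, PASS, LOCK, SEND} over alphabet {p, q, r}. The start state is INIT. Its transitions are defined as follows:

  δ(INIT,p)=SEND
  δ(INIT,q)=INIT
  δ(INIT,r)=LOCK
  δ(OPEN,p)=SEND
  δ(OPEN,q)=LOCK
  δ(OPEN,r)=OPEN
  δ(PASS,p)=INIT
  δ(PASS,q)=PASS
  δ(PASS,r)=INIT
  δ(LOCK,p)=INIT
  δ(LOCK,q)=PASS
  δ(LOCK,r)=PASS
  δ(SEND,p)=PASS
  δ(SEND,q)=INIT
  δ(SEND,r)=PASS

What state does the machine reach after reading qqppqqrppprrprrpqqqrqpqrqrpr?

start at INIT
read 'q': INIT → INIT
read 'q': INIT → INIT
read 'p': INIT → SEND
read 'p': SEND → PASS
read 'q': PASS → PASS
read 'q': PASS → PASS
read 'r': PASS → INIT
read 'p': INIT → SEND
read 'p': SEND → PASS
read 'p': PASS → INIT
read 'r': INIT → LOCK
read 'r': LOCK → PASS
read 'p': PASS → INIT
read 'r': INIT → LOCK
read 'r': LOCK → PASS
read 'p': PASS → INIT
read 'q': INIT → INIT
read 'q': INIT → INIT
read 'q': INIT → INIT
read 'r': INIT → LOCK
read 'q': LOCK → PASS
read 'p': PASS → INIT
read 'q': INIT → INIT
read 'r': INIT → LOCK
read 'q': LOCK → PASS
read 'r': PASS → INIT
read 'p': INIT → SEND
read 'r': SEND → PASS

PASS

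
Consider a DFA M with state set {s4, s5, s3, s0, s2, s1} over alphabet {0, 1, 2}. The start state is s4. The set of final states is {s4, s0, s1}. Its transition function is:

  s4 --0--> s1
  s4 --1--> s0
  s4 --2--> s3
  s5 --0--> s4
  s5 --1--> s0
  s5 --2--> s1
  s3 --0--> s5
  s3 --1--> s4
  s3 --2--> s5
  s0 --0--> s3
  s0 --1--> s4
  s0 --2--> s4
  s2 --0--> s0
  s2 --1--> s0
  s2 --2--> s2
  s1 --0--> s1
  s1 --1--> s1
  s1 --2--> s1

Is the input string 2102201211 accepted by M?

Yes

start at s4
read '2': s4 → s3
read '1': s3 → s4
read '0': s4 → s1
read '2': s1 → s1
read '2': s1 → s1
read '0': s1 → s1
read '1': s1 → s1
read '2': s1 → s1
read '1': s1 → s1
read '1': s1 → s1
End state s1 is accepting.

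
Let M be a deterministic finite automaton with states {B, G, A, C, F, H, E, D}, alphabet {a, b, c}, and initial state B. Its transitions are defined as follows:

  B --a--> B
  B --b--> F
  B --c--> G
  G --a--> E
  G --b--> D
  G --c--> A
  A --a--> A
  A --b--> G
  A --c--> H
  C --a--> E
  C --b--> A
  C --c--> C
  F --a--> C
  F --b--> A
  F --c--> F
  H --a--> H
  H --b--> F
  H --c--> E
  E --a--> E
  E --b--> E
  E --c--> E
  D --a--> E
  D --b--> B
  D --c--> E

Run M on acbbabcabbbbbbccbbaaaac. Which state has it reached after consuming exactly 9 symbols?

A

start at B
read 'a': B → B
read 'c': B → G
read 'b': G → D
read 'b': D → B
read 'a': B → B
read 'b': B → F
read 'c': F → F
read 'a': F → C
read 'b': C → A
After 9 symbols: A.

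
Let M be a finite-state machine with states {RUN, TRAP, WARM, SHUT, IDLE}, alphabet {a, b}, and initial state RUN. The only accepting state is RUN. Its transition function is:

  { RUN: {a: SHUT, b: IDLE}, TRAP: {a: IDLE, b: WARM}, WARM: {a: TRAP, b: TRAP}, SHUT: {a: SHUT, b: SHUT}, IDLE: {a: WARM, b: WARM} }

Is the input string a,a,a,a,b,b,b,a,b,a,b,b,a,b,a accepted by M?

Trace: RUN -a-> SHUT -a-> SHUT -a-> SHUT -a-> SHUT -b-> SHUT -b-> SHUT -b-> SHUT -a-> SHUT -b-> SHUT -a-> SHUT -b-> SHUT -b-> SHUT -a-> SHUT -b-> SHUT -a-> SHUT
End state SHUT is not accepting.

No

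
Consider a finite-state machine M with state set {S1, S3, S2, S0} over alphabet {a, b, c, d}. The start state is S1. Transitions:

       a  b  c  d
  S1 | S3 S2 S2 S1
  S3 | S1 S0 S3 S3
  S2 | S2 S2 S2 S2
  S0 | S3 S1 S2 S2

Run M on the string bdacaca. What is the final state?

start at S1
read 'b': S1 → S2
read 'd': S2 → S2
read 'a': S2 → S2
read 'c': S2 → S2
read 'a': S2 → S2
read 'c': S2 → S2
read 'a': S2 → S2

S2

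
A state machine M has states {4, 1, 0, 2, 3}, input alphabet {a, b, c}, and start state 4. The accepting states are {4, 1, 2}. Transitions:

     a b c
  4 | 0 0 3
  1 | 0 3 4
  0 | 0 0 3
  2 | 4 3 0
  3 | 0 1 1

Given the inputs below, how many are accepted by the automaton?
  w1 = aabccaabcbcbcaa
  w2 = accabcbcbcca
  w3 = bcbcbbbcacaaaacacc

w1: 4 → 0 → 0 → 0 → 3 → 1 → 0 → 0 → 0 → 3 → 1 → 4 → 0 → 3 → 0 → 0  → end 0, rejected
w2: 4 → 0 → 3 → 1 → 0 → 0 → 3 → 1 → 4 → 0 → 3 → 1 → 0  → end 0, rejected
w3: 4 → 0 → 3 → 1 → 4 → 0 → 0 → 0 → 3 → 0 → 3 → 0 → 0 → 0 → 0 → 3 → 0 → 3 → 1  → end 1, accepted

1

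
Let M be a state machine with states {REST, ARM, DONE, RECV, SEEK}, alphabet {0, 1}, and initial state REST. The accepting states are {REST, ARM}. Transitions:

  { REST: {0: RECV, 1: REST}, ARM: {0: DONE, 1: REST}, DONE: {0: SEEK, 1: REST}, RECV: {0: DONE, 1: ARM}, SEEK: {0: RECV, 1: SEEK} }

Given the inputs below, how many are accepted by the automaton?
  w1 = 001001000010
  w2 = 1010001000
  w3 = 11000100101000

0

w1: Trace: REST -0-> RECV -0-> DONE -1-> REST -0-> RECV -0-> DONE -1-> REST -0-> RECV -0-> DONE -0-> SEEK -0-> RECV -1-> ARM -0-> DONE  → end DONE, rejected
w2: Trace: REST -1-> REST -0-> RECV -1-> ARM -0-> DONE -0-> SEEK -0-> RECV -1-> ARM -0-> DONE -0-> SEEK -0-> RECV  → end RECV, rejected
w3: Trace: REST -1-> REST -1-> REST -0-> RECV -0-> DONE -0-> SEEK -1-> SEEK -0-> RECV -0-> DONE -1-> REST -0-> RECV -1-> ARM -0-> DONE -0-> SEEK -0-> RECV  → end RECV, rejected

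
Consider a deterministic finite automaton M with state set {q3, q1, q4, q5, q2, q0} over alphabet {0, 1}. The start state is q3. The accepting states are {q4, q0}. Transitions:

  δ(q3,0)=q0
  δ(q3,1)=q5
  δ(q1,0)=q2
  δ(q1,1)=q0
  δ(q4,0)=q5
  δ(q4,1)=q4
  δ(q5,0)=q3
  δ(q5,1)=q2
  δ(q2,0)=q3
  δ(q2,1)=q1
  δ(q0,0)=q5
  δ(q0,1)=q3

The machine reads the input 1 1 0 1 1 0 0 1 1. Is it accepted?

Trace: q3 -1-> q5 -1-> q2 -0-> q3 -1-> q5 -1-> q2 -0-> q3 -0-> q0 -1-> q3 -1-> q5
End state q5 is not accepting.

No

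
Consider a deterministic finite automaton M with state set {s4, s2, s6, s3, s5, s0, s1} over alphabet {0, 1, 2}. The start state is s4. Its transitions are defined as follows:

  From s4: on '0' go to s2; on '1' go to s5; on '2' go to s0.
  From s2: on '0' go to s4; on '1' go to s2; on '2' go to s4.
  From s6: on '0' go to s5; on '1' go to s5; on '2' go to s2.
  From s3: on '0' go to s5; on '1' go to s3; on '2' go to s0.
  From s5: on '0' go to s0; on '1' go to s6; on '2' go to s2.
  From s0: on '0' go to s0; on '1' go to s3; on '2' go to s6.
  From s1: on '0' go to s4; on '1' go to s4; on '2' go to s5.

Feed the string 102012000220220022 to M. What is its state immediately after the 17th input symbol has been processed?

s4 → s5 → s0 → s6 → s5 → s6 → s2 → s4 → s2 → s4 → s0 → s6 → s5 → s2 → s4 → s2 → s4 → s0
After 17 symbols: s0.

s0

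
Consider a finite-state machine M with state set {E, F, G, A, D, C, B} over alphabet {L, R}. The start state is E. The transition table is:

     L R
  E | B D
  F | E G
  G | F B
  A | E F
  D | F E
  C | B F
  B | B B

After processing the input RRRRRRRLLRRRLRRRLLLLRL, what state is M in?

E → D → E → D → E → D → E → D → F → E → D → E → D → F → G → B → B → B → B → B → B → B → B

B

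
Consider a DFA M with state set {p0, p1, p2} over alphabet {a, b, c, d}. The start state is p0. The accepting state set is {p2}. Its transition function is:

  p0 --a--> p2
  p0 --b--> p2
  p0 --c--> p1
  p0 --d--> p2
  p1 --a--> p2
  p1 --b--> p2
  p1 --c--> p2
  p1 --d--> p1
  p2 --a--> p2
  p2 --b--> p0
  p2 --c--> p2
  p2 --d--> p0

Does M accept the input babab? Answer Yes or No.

No

start at p0
read 'b': p0 → p2
read 'a': p2 → p2
read 'b': p2 → p0
read 'a': p0 → p2
read 'b': p2 → p0
End state p0 is not accepting.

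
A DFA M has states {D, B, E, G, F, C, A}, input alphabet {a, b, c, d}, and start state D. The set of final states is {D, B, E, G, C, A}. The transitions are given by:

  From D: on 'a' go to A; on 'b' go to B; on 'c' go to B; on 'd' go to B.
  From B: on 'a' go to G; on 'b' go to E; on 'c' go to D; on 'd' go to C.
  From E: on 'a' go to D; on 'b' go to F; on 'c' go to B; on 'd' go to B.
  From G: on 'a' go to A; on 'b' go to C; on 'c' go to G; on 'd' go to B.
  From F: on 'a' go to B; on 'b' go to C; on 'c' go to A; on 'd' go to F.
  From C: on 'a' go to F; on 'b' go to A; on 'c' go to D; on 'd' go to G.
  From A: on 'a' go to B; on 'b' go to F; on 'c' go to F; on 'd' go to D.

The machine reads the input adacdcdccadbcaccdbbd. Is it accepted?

Yes

D → A → D → A → F → F → A → D → B → D → A → D → B → D → A → F → A → D → B → E → B
End state B is accepting.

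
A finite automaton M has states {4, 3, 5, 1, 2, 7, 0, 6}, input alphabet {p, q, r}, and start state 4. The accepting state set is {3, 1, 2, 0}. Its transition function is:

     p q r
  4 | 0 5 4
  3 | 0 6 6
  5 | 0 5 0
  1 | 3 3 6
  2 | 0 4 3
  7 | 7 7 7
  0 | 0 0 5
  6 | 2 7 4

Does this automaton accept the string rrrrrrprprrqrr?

Yes

Trace: 4 -r-> 4 -r-> 4 -r-> 4 -r-> 4 -r-> 4 -r-> 4 -p-> 0 -r-> 5 -p-> 0 -r-> 5 -r-> 0 -q-> 0 -r-> 5 -r-> 0
End state 0 is accepting.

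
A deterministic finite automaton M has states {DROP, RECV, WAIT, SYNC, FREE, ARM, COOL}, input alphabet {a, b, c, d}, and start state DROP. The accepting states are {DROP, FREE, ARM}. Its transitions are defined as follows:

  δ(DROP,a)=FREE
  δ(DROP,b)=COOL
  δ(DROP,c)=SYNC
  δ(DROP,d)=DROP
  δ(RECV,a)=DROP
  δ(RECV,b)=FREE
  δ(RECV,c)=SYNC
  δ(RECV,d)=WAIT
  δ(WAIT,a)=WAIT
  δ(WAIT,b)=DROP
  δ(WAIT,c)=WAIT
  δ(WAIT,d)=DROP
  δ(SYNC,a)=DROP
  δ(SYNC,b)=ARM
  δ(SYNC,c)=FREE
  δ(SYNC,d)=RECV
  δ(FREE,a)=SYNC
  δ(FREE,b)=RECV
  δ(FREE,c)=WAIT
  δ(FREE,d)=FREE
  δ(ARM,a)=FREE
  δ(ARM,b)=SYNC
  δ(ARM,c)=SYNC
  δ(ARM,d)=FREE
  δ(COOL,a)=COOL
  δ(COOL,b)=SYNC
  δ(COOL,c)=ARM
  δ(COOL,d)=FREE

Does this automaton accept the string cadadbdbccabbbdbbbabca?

start at DROP
read 'c': DROP → SYNC
read 'a': SYNC → DROP
read 'd': DROP → DROP
read 'a': DROP → FREE
read 'd': FREE → FREE
read 'b': FREE → RECV
read 'd': RECV → WAIT
read 'b': WAIT → DROP
read 'c': DROP → SYNC
read 'c': SYNC → FREE
read 'a': FREE → SYNC
read 'b': SYNC → ARM
read 'b': ARM → SYNC
read 'b': SYNC → ARM
read 'd': ARM → FREE
read 'b': FREE → RECV
read 'b': RECV → FREE
read 'b': FREE → RECV
read 'a': RECV → DROP
read 'b': DROP → COOL
read 'c': COOL → ARM
read 'a': ARM → FREE
End state FREE is accepting.

Yes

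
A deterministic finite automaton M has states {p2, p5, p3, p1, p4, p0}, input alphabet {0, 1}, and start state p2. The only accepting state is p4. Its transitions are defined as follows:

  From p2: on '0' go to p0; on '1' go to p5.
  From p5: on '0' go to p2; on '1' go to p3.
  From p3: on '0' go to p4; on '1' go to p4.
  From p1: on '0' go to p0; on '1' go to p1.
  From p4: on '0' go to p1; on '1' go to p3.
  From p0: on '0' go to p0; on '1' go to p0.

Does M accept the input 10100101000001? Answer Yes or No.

p2 → p5 → p2 → p5 → p2 → p0 → p0 → p0 → p0 → p0 → p0 → p0 → p0 → p0 → p0
End state p0 is not accepting.

No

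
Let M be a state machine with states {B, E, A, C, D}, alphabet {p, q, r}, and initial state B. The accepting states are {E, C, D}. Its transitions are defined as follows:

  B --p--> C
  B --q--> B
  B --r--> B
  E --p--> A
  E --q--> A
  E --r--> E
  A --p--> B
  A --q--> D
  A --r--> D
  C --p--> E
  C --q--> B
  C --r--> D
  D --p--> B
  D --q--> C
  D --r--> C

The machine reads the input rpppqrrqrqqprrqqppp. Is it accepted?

No

B → B → C → E → A → D → C → D → C → D → C → B → C → D → C → B → B → C → E → A
End state A is not accepting.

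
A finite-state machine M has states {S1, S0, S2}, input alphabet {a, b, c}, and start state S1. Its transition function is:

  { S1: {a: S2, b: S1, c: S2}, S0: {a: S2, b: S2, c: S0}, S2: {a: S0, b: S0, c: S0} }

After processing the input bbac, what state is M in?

S0

S1 → S1 → S1 → S2 → S0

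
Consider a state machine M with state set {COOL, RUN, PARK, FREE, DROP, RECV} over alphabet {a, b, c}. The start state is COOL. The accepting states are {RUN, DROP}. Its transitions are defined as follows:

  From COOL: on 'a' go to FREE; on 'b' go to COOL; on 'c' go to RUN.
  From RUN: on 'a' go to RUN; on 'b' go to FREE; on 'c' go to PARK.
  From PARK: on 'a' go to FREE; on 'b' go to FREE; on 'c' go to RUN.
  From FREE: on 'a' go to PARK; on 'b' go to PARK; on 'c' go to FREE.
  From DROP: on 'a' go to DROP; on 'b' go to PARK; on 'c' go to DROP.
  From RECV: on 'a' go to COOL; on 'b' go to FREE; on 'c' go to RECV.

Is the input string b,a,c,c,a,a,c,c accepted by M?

No

COOL → COOL → FREE → FREE → FREE → PARK → FREE → FREE → FREE
End state FREE is not accepting.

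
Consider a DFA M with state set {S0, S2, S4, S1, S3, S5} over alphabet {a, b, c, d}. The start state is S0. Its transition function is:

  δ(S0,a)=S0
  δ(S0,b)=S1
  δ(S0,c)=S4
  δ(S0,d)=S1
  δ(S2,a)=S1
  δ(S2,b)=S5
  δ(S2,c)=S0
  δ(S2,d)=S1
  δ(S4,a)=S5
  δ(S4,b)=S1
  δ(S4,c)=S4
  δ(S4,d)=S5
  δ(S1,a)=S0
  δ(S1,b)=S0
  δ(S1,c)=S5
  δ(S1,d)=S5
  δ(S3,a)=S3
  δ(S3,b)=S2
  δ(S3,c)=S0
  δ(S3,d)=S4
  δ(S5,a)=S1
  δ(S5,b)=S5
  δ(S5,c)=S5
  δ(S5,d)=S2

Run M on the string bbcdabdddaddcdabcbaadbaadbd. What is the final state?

Trace: S0 -b-> S1 -b-> S0 -c-> S4 -d-> S5 -a-> S1 -b-> S0 -d-> S1 -d-> S5 -d-> S2 -a-> S1 -d-> S5 -d-> S2 -c-> S0 -d-> S1 -a-> S0 -b-> S1 -c-> S5 -b-> S5 -a-> S1 -a-> S0 -d-> S1 -b-> S0 -a-> S0 -a-> S0 -d-> S1 -b-> S0 -d-> S1

S1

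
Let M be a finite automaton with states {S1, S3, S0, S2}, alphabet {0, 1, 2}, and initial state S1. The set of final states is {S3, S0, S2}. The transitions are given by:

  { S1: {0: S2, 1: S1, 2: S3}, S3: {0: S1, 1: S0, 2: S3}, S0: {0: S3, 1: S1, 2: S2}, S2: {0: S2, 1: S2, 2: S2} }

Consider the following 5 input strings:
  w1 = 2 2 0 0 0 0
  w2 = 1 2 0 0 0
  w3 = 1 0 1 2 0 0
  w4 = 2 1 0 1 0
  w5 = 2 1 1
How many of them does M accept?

4

w1: S1 → S3 → S3 → S1 → S2 → S2 → S2  → end S2, accepted
w2: S1 → S1 → S3 → S1 → S2 → S2  → end S2, accepted
w3: S1 → S1 → S2 → S2 → S2 → S2 → S2  → end S2, accepted
w4: S1 → S3 → S0 → S3 → S0 → S3  → end S3, accepted
w5: S1 → S3 → S0 → S1  → end S1, rejected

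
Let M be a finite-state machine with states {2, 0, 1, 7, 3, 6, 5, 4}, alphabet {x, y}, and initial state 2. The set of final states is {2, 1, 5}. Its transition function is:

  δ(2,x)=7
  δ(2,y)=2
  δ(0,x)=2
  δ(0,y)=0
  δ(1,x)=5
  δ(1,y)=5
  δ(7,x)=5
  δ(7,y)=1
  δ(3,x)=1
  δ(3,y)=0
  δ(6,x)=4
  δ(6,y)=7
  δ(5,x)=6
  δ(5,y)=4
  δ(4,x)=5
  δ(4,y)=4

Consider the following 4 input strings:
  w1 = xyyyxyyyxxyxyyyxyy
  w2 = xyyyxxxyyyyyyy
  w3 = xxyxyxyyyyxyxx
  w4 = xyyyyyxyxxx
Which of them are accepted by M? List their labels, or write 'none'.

none

w1: Trace: 2 -x-> 7 -y-> 1 -y-> 5 -y-> 4 -x-> 5 -y-> 4 -y-> 4 -y-> 4 -x-> 5 -x-> 6 -y-> 7 -x-> 5 -y-> 4 -y-> 4 -y-> 4 -x-> 5 -y-> 4 -y-> 4  → end 4, rejected
w2: Trace: 2 -x-> 7 -y-> 1 -y-> 5 -y-> 4 -x-> 5 -x-> 6 -x-> 4 -y-> 4 -y-> 4 -y-> 4 -y-> 4 -y-> 4 -y-> 4 -y-> 4  → end 4, rejected
w3: Trace: 2 -x-> 7 -x-> 5 -y-> 4 -x-> 5 -y-> 4 -x-> 5 -y-> 4 -y-> 4 -y-> 4 -y-> 4 -x-> 5 -y-> 4 -x-> 5 -x-> 6  → end 6, rejected
w4: Trace: 2 -x-> 7 -y-> 1 -y-> 5 -y-> 4 -y-> 4 -y-> 4 -x-> 5 -y-> 4 -x-> 5 -x-> 6 -x-> 4  → end 4, rejected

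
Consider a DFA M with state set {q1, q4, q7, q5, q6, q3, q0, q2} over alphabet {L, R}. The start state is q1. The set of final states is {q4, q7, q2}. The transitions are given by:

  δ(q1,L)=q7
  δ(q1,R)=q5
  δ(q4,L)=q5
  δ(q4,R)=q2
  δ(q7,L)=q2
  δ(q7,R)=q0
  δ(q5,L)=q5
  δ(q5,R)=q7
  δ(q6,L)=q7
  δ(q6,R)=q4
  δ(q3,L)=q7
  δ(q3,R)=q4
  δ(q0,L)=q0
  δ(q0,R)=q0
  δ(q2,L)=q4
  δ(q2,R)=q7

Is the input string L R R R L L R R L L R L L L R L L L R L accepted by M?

No

Trace: q1 -L-> q7 -R-> q0 -R-> q0 -R-> q0 -L-> q0 -L-> q0 -R-> q0 -R-> q0 -L-> q0 -L-> q0 -R-> q0 -L-> q0 -L-> q0 -L-> q0 -R-> q0 -L-> q0 -L-> q0 -L-> q0 -R-> q0 -L-> q0
End state q0 is not accepting.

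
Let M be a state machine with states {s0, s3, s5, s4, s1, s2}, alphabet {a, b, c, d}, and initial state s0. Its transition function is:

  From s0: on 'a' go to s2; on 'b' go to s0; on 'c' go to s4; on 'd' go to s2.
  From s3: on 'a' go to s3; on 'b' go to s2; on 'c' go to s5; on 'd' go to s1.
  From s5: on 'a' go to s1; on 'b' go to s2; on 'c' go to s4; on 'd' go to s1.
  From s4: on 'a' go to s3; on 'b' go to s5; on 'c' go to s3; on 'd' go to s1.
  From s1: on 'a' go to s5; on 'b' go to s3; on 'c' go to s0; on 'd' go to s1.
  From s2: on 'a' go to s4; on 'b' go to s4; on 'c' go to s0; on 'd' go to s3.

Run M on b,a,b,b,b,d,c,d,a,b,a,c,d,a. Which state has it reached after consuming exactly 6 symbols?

s0 → s0 → s2 → s4 → s5 → s2 → s3
After 6 symbols: s3.

s3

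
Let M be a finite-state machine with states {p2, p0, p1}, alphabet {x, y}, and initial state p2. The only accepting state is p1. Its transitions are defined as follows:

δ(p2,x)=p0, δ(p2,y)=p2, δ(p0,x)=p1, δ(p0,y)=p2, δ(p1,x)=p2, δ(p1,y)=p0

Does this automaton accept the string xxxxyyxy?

No

p2 → p0 → p1 → p2 → p0 → p2 → p2 → p0 → p2
End state p2 is not accepting.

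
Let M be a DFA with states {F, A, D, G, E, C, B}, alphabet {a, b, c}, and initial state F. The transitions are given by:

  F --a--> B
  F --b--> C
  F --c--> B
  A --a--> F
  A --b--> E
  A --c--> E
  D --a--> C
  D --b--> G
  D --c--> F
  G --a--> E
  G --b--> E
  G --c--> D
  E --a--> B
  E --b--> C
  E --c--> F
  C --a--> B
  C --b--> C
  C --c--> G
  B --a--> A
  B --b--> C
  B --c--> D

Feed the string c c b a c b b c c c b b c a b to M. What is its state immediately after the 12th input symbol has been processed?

C

Trace: F -c-> B -c-> D -b-> G -a-> E -c-> F -b-> C -b-> C -c-> G -c-> D -c-> F -b-> C -b-> C
After 12 symbols: C.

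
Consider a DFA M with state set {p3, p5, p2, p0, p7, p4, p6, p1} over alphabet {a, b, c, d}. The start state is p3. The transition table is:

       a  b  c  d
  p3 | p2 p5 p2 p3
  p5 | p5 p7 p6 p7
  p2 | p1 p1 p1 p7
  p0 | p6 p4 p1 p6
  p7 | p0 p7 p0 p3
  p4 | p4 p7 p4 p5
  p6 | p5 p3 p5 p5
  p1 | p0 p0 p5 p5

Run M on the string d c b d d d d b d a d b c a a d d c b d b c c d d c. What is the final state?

p2

p3 → p3 → p2 → p1 → p5 → p7 → p3 → p3 → p5 → p7 → p0 → p6 → p3 → p2 → p1 → p0 → p6 → p5 → p6 → p3 → p3 → p5 → p6 → p5 → p7 → p3 → p2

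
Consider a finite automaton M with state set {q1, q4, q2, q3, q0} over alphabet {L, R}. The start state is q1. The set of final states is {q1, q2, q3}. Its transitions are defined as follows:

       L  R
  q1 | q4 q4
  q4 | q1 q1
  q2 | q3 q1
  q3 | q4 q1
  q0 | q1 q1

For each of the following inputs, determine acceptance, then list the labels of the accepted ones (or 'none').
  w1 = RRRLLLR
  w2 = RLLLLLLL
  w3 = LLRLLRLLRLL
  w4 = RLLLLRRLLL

w1: Trace: q1 -R-> q4 -R-> q1 -R-> q4 -L-> q1 -L-> q4 -L-> q1 -R-> q4  → end q4, rejected
w2: Trace: q1 -R-> q4 -L-> q1 -L-> q4 -L-> q1 -L-> q4 -L-> q1 -L-> q4 -L-> q1  → end q1, accepted
w3: Trace: q1 -L-> q4 -L-> q1 -R-> q4 -L-> q1 -L-> q4 -R-> q1 -L-> q4 -L-> q1 -R-> q4 -L-> q1 -L-> q4  → end q4, rejected
w4: Trace: q1 -R-> q4 -L-> q1 -L-> q4 -L-> q1 -L-> q4 -R-> q1 -R-> q4 -L-> q1 -L-> q4 -L-> q1  → end q1, accepted

w2, w4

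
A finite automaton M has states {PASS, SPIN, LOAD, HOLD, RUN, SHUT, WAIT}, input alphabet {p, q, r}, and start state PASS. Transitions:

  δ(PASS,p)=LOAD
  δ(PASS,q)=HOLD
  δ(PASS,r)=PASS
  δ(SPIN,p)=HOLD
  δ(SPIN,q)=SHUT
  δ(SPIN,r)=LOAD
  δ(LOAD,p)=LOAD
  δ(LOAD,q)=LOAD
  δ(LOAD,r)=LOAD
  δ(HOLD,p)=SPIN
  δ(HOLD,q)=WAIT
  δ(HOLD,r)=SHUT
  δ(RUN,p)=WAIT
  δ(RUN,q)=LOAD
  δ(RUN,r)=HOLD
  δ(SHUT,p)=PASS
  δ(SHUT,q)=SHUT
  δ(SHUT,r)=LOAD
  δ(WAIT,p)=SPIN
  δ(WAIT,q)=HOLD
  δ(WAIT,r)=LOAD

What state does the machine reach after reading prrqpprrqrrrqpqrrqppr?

start at PASS
read 'p': PASS → LOAD
read 'r': LOAD → LOAD
read 'r': LOAD → LOAD
read 'q': LOAD → LOAD
read 'p': LOAD → LOAD
read 'p': LOAD → LOAD
read 'r': LOAD → LOAD
read 'r': LOAD → LOAD
read 'q': LOAD → LOAD
read 'r': LOAD → LOAD
read 'r': LOAD → LOAD
read 'r': LOAD → LOAD
read 'q': LOAD → LOAD
read 'p': LOAD → LOAD
read 'q': LOAD → LOAD
read 'r': LOAD → LOAD
read 'r': LOAD → LOAD
read 'q': LOAD → LOAD
read 'p': LOAD → LOAD
read 'p': LOAD → LOAD
read 'r': LOAD → LOAD

LOAD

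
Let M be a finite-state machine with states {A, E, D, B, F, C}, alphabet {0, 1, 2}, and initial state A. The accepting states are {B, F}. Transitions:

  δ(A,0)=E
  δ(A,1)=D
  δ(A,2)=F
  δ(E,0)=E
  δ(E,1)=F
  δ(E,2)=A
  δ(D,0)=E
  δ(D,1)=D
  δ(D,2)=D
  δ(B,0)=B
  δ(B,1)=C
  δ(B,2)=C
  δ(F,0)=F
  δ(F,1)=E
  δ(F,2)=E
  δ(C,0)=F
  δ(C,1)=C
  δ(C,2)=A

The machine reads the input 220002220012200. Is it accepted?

A → F → E → E → E → E → A → F → E → E → E → F → E → A → E → E
End state E is not accepting.

No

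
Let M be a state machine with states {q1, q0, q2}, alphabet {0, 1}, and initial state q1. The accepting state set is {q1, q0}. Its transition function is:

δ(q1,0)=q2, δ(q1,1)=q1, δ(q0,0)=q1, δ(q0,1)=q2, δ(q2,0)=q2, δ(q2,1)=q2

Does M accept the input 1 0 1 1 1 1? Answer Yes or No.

q1 → q1 → q2 → q2 → q2 → q2 → q2
End state q2 is not accepting.

No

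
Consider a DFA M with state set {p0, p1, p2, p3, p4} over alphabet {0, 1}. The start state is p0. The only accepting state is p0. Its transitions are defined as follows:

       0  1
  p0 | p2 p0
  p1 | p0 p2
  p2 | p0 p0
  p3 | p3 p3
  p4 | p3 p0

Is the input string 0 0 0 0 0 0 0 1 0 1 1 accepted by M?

Yes

start at p0
read '0': p0 → p2
read '0': p2 → p0
read '0': p0 → p2
read '0': p2 → p0
read '0': p0 → p2
read '0': p2 → p0
read '0': p0 → p2
read '1': p2 → p0
read '0': p0 → p2
read '1': p2 → p0
read '1': p0 → p0
End state p0 is accepting.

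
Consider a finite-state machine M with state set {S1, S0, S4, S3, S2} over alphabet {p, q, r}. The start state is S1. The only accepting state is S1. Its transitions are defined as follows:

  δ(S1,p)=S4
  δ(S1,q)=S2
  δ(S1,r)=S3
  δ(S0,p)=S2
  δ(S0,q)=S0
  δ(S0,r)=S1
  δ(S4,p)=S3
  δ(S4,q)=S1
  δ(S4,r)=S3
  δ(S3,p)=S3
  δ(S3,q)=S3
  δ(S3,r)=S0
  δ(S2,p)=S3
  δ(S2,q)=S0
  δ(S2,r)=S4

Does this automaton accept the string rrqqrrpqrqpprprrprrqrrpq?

No

S1 → S3 → S0 → S0 → S0 → S1 → S3 → S3 → S3 → S0 → S0 → S2 → S3 → S0 → S2 → S4 → S3 → S3 → S0 → S1 → S2 → S4 → S3 → S3 → S3
End state S3 is not accepting.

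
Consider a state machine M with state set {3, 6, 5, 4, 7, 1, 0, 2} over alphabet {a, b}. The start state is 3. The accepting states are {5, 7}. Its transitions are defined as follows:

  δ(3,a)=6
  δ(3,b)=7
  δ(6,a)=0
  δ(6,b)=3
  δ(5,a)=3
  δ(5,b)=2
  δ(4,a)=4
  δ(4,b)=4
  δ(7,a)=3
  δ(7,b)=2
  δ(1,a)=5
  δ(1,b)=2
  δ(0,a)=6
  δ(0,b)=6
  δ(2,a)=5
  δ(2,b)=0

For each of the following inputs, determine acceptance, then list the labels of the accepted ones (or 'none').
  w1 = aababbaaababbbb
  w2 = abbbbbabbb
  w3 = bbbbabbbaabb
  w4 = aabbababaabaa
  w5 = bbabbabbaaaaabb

w1: Trace: 3 -a-> 6 -a-> 0 -b-> 6 -a-> 0 -b-> 6 -b-> 3 -a-> 6 -a-> 0 -a-> 6 -b-> 3 -a-> 6 -b-> 3 -b-> 7 -b-> 2 -b-> 0  → end 0, rejected
w2: Trace: 3 -a-> 6 -b-> 3 -b-> 7 -b-> 2 -b-> 0 -b-> 6 -a-> 0 -b-> 6 -b-> 3 -b-> 7  → end 7, accepted
w3: Trace: 3 -b-> 7 -b-> 2 -b-> 0 -b-> 6 -a-> 0 -b-> 6 -b-> 3 -b-> 7 -a-> 3 -a-> 6 -b-> 3 -b-> 7  → end 7, accepted
w4: Trace: 3 -a-> 6 -a-> 0 -b-> 6 -b-> 3 -a-> 6 -b-> 3 -a-> 6 -b-> 3 -a-> 6 -a-> 0 -b-> 6 -a-> 0 -a-> 6  → end 6, rejected
w5: Trace: 3 -b-> 7 -b-> 2 -a-> 5 -b-> 2 -b-> 0 -a-> 6 -b-> 3 -b-> 7 -a-> 3 -a-> 6 -a-> 0 -a-> 6 -a-> 0 -b-> 6 -b-> 3  → end 3, rejected

w2, w3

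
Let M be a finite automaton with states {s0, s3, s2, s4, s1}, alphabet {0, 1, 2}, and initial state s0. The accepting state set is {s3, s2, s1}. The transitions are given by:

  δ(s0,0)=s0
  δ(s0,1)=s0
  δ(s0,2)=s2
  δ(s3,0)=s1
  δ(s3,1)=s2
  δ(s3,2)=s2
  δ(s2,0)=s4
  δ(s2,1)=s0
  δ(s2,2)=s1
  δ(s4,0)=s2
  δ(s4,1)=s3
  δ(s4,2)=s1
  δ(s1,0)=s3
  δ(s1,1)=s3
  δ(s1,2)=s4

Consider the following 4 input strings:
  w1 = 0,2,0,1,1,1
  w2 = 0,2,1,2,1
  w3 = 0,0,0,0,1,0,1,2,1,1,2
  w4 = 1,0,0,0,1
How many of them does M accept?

w1: s0 → s0 → s2 → s4 → s3 → s2 → s0  → end s0, rejected
w2: s0 → s0 → s2 → s0 → s2 → s0  → end s0, rejected
w3: s0 → s0 → s0 → s0 → s0 → s0 → s0 → s0 → s2 → s0 → s0 → s2  → end s2, accepted
w4: s0 → s0 → s0 → s0 → s0 → s0  → end s0, rejected

1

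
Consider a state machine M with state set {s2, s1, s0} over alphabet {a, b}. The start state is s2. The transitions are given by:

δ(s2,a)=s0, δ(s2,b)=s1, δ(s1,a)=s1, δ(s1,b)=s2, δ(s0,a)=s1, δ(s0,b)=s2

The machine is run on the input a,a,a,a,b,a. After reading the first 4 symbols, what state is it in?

start at s2
read 'a': s2 → s0
read 'a': s0 → s1
read 'a': s1 → s1
read 'a': s1 → s1
After 4 symbols: s1.

s1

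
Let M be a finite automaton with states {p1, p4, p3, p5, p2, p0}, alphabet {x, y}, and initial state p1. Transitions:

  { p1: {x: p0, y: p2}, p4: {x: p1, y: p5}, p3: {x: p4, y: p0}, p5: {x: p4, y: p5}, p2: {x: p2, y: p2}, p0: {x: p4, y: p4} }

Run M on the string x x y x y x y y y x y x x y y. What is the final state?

p1 → p0 → p4 → p5 → p4 → p5 → p4 → p5 → p5 → p5 → p4 → p5 → p4 → p1 → p2 → p2

p2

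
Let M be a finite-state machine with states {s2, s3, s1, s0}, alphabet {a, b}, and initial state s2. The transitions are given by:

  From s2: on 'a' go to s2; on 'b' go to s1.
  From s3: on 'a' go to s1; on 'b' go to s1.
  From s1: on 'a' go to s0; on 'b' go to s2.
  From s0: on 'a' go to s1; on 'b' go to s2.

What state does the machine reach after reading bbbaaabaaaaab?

s1

s2 → s1 → s2 → s1 → s0 → s1 → s0 → s2 → s2 → s2 → s2 → s2 → s2 → s1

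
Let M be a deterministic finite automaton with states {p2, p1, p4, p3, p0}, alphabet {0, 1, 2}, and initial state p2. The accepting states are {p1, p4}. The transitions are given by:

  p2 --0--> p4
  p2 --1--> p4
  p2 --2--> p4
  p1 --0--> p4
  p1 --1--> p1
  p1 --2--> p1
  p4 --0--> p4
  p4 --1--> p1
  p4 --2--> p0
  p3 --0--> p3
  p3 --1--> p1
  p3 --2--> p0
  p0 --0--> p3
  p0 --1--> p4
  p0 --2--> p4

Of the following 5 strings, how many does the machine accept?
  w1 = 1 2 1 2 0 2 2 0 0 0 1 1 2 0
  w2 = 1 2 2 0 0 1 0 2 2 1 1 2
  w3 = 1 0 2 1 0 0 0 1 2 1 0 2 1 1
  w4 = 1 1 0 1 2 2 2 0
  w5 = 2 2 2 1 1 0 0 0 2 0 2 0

w1:
  start at p2
  read '1': p2 → p4
  read '2': p4 → p0
  read '1': p0 → p4
  read '2': p4 → p0
  read '0': p0 → p3
  read '2': p3 → p0
  read '2': p0 → p4
  read '0': p4 → p4
  read '0': p4 → p4
  read '0': p4 → p4
  read '1': p4 → p1
  read '1': p1 → p1
  read '2': p1 → p1
  read '0': p1 → p4
  end p4, accepted
w2:
  start at p2
  read '1': p2 → p4
  read '2': p4 → p0
  read '2': p0 → p4
  read '0': p4 → p4
  read '0': p4 → p4
  read '1': p4 → p1
  read '0': p1 → p4
  read '2': p4 → p0
  read '2': p0 → p4
  read '1': p4 → p1
  read '1': p1 → p1
  read '2': p1 → p1
  end p1, accepted
w3:
  start at p2
  read '1': p2 → p4
  read '0': p4 → p4
  read '2': p4 → p0
  read '1': p0 → p4
  read '0': p4 → p4
  read '0': p4 → p4
  read '0': p4 → p4
  read '1': p4 → p1
  read '2': p1 → p1
  read '1': p1 → p1
  read '0': p1 → p4
  read '2': p4 → p0
  read '1': p0 → p4
  read '1': p4 → p1
  end p1, accepted
w4:
  start at p2
  read '1': p2 → p4
  read '1': p4 → p1
  read '0': p1 → p4
  read '1': p4 → p1
  read '2': p1 → p1
  read '2': p1 → p1
  read '2': p1 → p1
  read '0': p1 → p4
  end p4, accepted
w5:
  start at p2
  read '2': p2 → p4
  read '2': p4 → p0
  read '2': p0 → p4
  read '1': p4 → p1
  read '1': p1 → p1
  read '0': p1 → p4
  read '0': p4 → p4
  read '0': p4 → p4
  read '2': p4 → p0
  read '0': p0 → p3
  read '2': p3 → p0
  read '0': p0 → p3
  end p3, rejected

4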